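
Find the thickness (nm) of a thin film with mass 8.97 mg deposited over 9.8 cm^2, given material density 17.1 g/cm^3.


Convert: m = 8.97 mg = 8.9700e-06 kg, A = 9.8 cm^2 = 9.8000e-04 m^2, rho = 17.1 g/cm^3 = 17100 kg/m^3
t = m / (A * rho)
t = 8.9700e-06 / (9.8000e-04 * 17100)
t = 5.3527e-07 m = 535.3 nm

535.3


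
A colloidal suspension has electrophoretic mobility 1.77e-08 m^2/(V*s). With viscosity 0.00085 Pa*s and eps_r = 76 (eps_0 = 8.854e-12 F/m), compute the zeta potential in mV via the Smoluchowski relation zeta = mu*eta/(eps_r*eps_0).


Smoluchowski equation: zeta = mu * eta / (eps_r * eps_0)
zeta = 1.77e-08 * 0.00085 / (76 * 8.854e-12)
zeta = 0.022358 V = 22.36 mV

22.36


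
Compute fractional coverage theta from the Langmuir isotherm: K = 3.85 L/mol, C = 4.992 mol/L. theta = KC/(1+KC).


Langmuir isotherm: theta = K*C / (1 + K*C)
K*C = 3.85 * 4.992 = 19.2192
theta = 19.2192 / (1 + 19.2192) = 19.2192 / 20.2192
theta = 0.9505

0.9505


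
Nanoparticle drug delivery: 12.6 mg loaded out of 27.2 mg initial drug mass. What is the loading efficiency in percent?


Drug loading efficiency = (drug loaded / drug initial) * 100
DLE = 12.6 / 27.2 * 100
DLE = 0.4632 * 100
DLE = 46.32%

46.32


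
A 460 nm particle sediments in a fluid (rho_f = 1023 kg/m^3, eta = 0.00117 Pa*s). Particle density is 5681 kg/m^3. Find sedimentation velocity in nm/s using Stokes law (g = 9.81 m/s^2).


Radius R = 460/2 nm = 2.3e-07 m
Density difference = 5681 - 1023 = 4658 kg/m^3
v = 2 * R^2 * (rho_p - rho_f) * g / (9 * eta)
v = 2 * (2.3e-07)^2 * 4658 * 9.81 / (9 * 0.00117)
v = 4.5912e-07 m/s = 459.1196 nm/s

459.1196


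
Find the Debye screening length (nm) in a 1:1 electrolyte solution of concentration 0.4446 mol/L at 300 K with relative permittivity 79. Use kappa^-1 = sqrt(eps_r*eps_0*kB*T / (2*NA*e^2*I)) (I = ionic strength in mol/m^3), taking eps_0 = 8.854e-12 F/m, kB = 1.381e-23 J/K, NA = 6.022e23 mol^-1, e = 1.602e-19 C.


Ionic strength I = 0.4446 * 1^2 * 1000 = 444.6 mol/m^3
kappa^-1 = sqrt(79 * 8.854e-12 * 1.381e-23 * 300 / (2 * 6.022e23 * (1.602e-19)^2 * 444.6))
kappa^-1 = 0.459 nm

0.459


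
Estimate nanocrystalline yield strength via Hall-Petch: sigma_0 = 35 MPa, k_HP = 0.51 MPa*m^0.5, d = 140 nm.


d = 140 nm = 1.4e-07 m
sqrt(d) = 0.0003741657
Hall-Petch contribution = k / sqrt(d) = 0.51 / 0.0003741657 = 1363.0 MPa
sigma = sigma_0 + k/sqrt(d) = 35 + 1363.0 = 1398.0 MPa

1398.0


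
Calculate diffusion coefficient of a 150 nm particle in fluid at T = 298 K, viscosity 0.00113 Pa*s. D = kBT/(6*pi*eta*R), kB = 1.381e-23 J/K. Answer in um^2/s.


Radius R = 150/2 = 75 nm = 7.5e-08 m
D = kB*T / (6*pi*eta*R)
D = 1.381e-23 * 298 / (6 * pi * 0.00113 * 7.5e-08)
D = 2.57614e-12 m^2/s = 2.576 um^2/s

2.576


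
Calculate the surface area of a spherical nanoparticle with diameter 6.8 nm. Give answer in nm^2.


Radius r = 6.8/2 = 3.4 nm
Surface area SA = 4 * pi * r^2
SA = 4 * pi * (3.4)^2
SA = 145.27 nm^2

145.27


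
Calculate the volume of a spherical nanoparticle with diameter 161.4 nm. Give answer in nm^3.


Radius r = 161.4/2 = 80.7 nm
Volume V = (4/3) * pi * r^3
V = (4/3) * pi * (80.7)^3
V = 2201451.96 nm^3

2201451.96


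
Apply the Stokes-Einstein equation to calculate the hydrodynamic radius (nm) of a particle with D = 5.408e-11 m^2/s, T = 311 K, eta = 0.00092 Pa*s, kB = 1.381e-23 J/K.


Stokes-Einstein: R = kB*T / (6*pi*eta*D)
R = 1.381e-23 * 311 / (6 * pi * 0.00092 * 5.408e-11)
R = 4.57961e-09 m = 4.58 nm

4.58


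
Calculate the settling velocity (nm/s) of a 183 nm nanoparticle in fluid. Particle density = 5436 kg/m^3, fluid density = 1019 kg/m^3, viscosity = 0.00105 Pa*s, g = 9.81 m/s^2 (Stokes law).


Radius R = 183/2 nm = 9.15e-08 m
Density difference = 5436 - 1019 = 4417 kg/m^3
v = 2 * R^2 * (rho_p - rho_f) * g / (9 * eta)
v = 2 * (9.15e-08)^2 * 4417 * 9.81 / (9 * 0.00105)
v = 7.6778e-08 m/s = 76.778 nm/s

76.778


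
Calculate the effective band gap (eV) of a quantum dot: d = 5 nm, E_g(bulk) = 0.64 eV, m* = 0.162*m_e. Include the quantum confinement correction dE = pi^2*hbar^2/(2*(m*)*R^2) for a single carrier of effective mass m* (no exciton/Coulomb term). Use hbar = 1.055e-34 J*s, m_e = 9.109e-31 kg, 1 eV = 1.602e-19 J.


Radius R = 5/2 nm = 2.5e-09 m
Confinement energy dE = pi^2 * hbar^2 / (2 * m_eff * m_e * R^2)
dE = pi^2 * (1.055e-34)^2 / (2 * 0.162 * 9.109e-31 * (2.5e-09)^2) J, divided by 1.602e-19 J/eV
dE = 0.3717 eV
Total band gap = E_g(bulk) + dE = 0.64 + 0.3717 = 1.0117 eV

1.0117


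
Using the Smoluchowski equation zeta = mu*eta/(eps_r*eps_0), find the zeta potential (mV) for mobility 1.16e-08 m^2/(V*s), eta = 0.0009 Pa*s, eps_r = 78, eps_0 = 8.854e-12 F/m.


Smoluchowski equation: zeta = mu * eta / (eps_r * eps_0)
zeta = 1.16e-08 * 0.0009 / (78 * 8.854e-12)
zeta = 0.015117 V = 15.12 mV

15.12


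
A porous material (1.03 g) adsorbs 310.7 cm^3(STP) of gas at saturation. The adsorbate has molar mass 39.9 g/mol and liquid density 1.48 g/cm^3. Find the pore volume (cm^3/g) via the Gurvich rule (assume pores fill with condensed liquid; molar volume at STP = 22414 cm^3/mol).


Moles adsorbed n = V_ads / 22414 = 310.7 / 22414 = 1.386187e-02 mol
Liquid volume V_liq = n * M / rho_liq = 1.386187e-02 * 39.9 / 1.48 = 0.37371 cm^3
Specific pore volume V_pore = V_liq / m_sample = 0.37371 / 1.03
V_pore = 0.3628 cm^3/g

0.3628


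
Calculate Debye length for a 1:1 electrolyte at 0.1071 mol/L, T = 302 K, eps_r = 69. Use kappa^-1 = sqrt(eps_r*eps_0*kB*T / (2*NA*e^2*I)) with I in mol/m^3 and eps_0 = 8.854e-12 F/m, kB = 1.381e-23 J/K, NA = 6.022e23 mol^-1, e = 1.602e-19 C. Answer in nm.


Ionic strength I = 0.1071 * 1^2 * 1000 = 107.1 mol/m^3
kappa^-1 = sqrt(69 * 8.854e-12 * 1.381e-23 * 302 / (2 * 6.022e23 * (1.602e-19)^2 * 107.1))
kappa^-1 = 0.877 nm

0.877


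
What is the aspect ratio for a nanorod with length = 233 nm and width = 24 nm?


Aspect ratio AR = length / diameter
AR = 233 / 24
AR = 9.71

9.71


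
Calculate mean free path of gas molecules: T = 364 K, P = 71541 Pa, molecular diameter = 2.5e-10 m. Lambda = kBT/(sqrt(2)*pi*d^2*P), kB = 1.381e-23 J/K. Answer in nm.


Mean free path: lambda = kB*T / (sqrt(2) * pi * d^2 * P)
lambda = 1.381e-23 * 364 / (sqrt(2) * pi * (2.5e-10)^2 * 71541)
lambda = 2.53043e-07 m
lambda = 253.04 nm

253.04


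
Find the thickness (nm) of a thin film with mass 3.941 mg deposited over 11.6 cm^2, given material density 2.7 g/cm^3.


Convert: m = 3.941 mg = 3.9410e-06 kg, A = 11.6 cm^2 = 1.1600e-03 m^2, rho = 2.7 g/cm^3 = 2700 kg/m^3
t = m / (A * rho)
t = 3.9410e-06 / (1.1600e-03 * 2700)
t = 1.2583e-06 m = 1258.3 nm

1258.3


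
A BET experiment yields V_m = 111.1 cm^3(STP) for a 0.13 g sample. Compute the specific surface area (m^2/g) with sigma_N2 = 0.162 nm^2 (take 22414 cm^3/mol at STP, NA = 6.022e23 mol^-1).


Number of moles in monolayer = V_m / 22414 = 111.1 / 22414 = 0.00495672
Number of molecules = moles * NA = 0.00495672 * 6.022e23
SA = molecules * sigma / mass
SA = (111.1 / 22414) * 6.022e23 * 0.162e-18 / 0.13
SA = 3719.7 m^2/g

3719.7


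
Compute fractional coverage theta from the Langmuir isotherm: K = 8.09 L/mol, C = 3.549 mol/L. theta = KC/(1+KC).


Langmuir isotherm: theta = K*C / (1 + K*C)
K*C = 8.09 * 3.549 = 28.71141
theta = 28.71141 / (1 + 28.71141) = 28.71141 / 29.71141
theta = 0.9663

0.9663


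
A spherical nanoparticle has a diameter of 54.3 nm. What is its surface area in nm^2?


Radius r = 54.3/2 = 27.15 nm
Surface area SA = 4 * pi * r^2
SA = 4 * pi * (27.15)^2
SA = 9262.95 nm^2

9262.95


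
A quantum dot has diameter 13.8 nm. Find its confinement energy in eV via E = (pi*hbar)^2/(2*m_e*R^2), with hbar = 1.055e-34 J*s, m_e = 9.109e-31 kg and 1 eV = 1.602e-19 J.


Radius R = 13.8/2 = 6.9 nm = 6.9e-09 m
E = (pi * 1.055e-34)^2 / (2 * 9.109e-31 * (6.9e-09)^2)
E(J) = 1.2665e-21
E = E(J) / 1.602e-19 = 0.0079 eV

0.0079


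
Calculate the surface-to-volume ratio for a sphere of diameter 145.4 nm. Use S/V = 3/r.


Radius r = 145.4/2 = 72.7 nm
S/V = 3 / r = 3 / 72.7
S/V = 0.0413 nm^-1

0.0413


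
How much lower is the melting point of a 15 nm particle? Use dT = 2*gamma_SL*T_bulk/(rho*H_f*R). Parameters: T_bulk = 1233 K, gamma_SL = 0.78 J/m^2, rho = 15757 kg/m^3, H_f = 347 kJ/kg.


Radius R = 15/2 = 7.5 nm = 7.5e-09 m
Convert H_f = 347 kJ/kg = 347000 J/kg
dT = 2 * gamma_SL * T_bulk / (rho * H_f * R)
dT = 2 * 0.78 * 1233 / (15757 * 347000 * 7.5e-09)
dT = 46.9 K

46.9


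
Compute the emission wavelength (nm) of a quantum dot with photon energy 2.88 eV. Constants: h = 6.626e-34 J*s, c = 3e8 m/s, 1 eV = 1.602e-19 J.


Convert energy: E = 2.88 eV = 2.88 * 1.602e-19 = 4.61376e-19 J
lambda = h*c / E = 6.626e-34 * 3e8 / 4.61376e-19
lambda = 4.30842e-07 m = 430.8 nm

430.8


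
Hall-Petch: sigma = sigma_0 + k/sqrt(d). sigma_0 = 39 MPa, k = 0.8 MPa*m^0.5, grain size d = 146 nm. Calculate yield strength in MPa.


d = 146 nm = 1.46e-07 m
sqrt(d) = 0.0003820995
Hall-Petch contribution = k / sqrt(d) = 0.8 / 0.0003820995 = 2093.7 MPa
sigma = sigma_0 + k/sqrt(d) = 39 + 2093.7 = 2132.7 MPa

2132.7


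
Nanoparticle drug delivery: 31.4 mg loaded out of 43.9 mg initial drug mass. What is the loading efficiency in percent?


Drug loading efficiency = (drug loaded / drug initial) * 100
DLE = 31.4 / 43.9 * 100
DLE = 0.7153 * 100
DLE = 71.53%

71.53


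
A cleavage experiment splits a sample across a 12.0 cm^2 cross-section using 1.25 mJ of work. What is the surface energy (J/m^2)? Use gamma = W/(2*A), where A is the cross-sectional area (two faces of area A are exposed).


Convert: A = 12.0 cm^2 = 0.0012 m^2, W = 1.25 mJ = 0.00125 J
Cleaving exposes two faces of area A, so total new surface = 2*A and gamma = W / (2*A)
gamma = 0.00125 / (2 * 0.0012)
gamma = 0.521 J/m^2

0.521


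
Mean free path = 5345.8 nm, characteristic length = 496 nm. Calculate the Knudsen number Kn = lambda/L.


Knudsen number Kn = lambda / L
Kn = 5345.8 / 496
Kn = 10.7778

10.7778


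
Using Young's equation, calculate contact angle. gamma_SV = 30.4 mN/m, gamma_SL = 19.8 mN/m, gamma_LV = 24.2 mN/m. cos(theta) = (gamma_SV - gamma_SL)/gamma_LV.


cos(theta) = (gamma_SV - gamma_SL) / gamma_LV
cos(theta) = (30.4 - 19.8) / 24.2
cos(theta) = 0.438017
theta = arccos(0.438017) = 64.02 degrees

64.02


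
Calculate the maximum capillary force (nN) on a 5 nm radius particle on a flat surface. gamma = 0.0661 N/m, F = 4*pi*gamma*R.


Convert radius: R = 5 nm = 5e-09 m
F = 4 * pi * gamma * R
F = 4 * pi * 0.0661 * 5e-09
F = 4.15319e-09 N = 4.1532 nN

4.1532


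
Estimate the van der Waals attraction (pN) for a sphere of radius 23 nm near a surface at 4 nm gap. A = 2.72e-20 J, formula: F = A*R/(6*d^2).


Convert to SI: R = 23 nm = 2.3e-08 m, d = 4 nm = 4e-09 m
F = A * R / (6 * d^2)
F = 2.72e-20 * 2.3e-08 / (6 * (4e-09)^2)
F = 6.51667e-12 N = 6.517 pN

6.517


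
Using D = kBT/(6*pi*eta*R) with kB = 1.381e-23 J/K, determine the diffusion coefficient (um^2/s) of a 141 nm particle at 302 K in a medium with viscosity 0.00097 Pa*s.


Radius R = 141/2 = 70.5 nm = 7.05e-08 m
D = kB*T / (6*pi*eta*R)
D = 1.381e-23 * 302 / (6 * pi * 0.00097 * 7.05e-08)
D = 3.23548e-12 m^2/s = 3.235 um^2/s

3.235


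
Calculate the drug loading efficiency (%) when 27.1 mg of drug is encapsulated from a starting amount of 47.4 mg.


Drug loading efficiency = (drug loaded / drug initial) * 100
DLE = 27.1 / 47.4 * 100
DLE = 0.5717 * 100
DLE = 57.17%

57.17


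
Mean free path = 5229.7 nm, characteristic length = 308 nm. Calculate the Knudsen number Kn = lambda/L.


Knudsen number Kn = lambda / L
Kn = 5229.7 / 308
Kn = 16.9795

16.9795


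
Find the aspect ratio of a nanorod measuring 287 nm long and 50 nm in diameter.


Aspect ratio AR = length / diameter
AR = 287 / 50
AR = 5.74

5.74


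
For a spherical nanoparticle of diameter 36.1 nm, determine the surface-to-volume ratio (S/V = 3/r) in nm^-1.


Radius r = 36.1/2 = 18.05 nm
S/V = 3 / r = 3 / 18.05
S/V = 0.1662 nm^-1

0.1662


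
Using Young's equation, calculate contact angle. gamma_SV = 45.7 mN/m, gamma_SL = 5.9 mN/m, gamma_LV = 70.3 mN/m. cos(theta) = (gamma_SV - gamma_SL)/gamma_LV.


cos(theta) = (gamma_SV - gamma_SL) / gamma_LV
cos(theta) = (45.7 - 5.9) / 70.3
cos(theta) = 0.566145
theta = arccos(0.566145) = 55.52 degrees

55.52


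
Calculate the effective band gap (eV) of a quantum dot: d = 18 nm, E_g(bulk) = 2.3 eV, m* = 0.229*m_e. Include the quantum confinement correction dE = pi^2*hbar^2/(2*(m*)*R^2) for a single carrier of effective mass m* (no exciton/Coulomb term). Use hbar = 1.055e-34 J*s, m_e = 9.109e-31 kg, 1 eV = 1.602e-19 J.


Radius R = 18/2 nm = 9e-09 m
Confinement energy dE = pi^2 * hbar^2 / (2 * m_eff * m_e * R^2)
dE = pi^2 * (1.055e-34)^2 / (2 * 0.229 * 9.109e-31 * (9e-09)^2) J, divided by 1.602e-19 J/eV
dE = 0.0203 eV
Total band gap = E_g(bulk) + dE = 2.3 + 0.0203 = 2.3203 eV

2.3203


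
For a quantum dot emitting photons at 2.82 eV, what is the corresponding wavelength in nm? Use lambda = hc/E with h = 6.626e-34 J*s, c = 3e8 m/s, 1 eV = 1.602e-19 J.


Convert energy: E = 2.82 eV = 2.82 * 1.602e-19 = 4.51764e-19 J
lambda = h*c / E = 6.626e-34 * 3e8 / 4.51764e-19
lambda = 4.40009e-07 m = 440.0 nm

440.0


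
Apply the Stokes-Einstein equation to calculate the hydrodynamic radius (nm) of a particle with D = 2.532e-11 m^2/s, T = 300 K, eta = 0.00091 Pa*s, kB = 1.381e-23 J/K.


Stokes-Einstein: R = kB*T / (6*pi*eta*D)
R = 1.381e-23 * 300 / (6 * pi * 0.00091 * 2.532e-11)
R = 9.53913e-09 m = 9.54 nm

9.54


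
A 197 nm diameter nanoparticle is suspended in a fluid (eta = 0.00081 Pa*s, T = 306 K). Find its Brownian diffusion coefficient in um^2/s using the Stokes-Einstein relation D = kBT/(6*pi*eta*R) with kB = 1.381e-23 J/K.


Radius R = 197/2 = 98.5 nm = 9.85e-08 m
D = kB*T / (6*pi*eta*R)
D = 1.381e-23 * 306 / (6 * pi * 0.00081 * 9.85e-08)
D = 2.80991e-12 m^2/s = 2.81 um^2/s

2.81


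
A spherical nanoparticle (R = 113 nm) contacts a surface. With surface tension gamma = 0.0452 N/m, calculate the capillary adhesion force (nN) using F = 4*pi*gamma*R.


Convert radius: R = 113 nm = 1.13e-07 m
F = 4 * pi * gamma * R
F = 4 * pi * 0.0452 * 1.13e-07
F = 6.4184e-08 N = 64.184 nN

64.184


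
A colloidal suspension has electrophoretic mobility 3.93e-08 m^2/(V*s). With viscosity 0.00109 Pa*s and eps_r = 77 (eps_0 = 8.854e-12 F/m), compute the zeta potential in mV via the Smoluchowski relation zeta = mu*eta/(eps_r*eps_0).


Smoluchowski equation: zeta = mu * eta / (eps_r * eps_0)
zeta = 3.93e-08 * 0.00109 / (77 * 8.854e-12)
zeta = 0.062833 V = 62.83 mV

62.83


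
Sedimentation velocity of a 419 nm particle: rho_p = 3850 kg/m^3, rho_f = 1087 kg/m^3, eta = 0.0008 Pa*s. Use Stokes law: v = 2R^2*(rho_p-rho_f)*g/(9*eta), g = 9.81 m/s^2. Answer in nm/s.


Radius R = 419/2 nm = 2.095e-07 m
Density difference = 3850 - 1087 = 2763 kg/m^3
v = 2 * R^2 * (rho_p - rho_f) * g / (9 * eta)
v = 2 * (2.095e-07)^2 * 2763 * 9.81 / (9 * 0.0008)
v = 3.30457e-07 m/s = 330.4574 nm/s

330.4574


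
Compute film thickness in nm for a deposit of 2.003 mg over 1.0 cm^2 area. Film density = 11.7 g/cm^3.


Convert: m = 2.003 mg = 2.0030e-06 kg, A = 1.0 cm^2 = 1.0000e-04 m^2, rho = 11.7 g/cm^3 = 11700 kg/m^3
t = m / (A * rho)
t = 2.0030e-06 / (1.0000e-04 * 11700)
t = 1.7120e-06 m = 1712.0 nm

1712.0


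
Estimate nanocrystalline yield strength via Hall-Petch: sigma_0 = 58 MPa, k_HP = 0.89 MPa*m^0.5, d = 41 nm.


d = 41 nm = 4.1e-08 m
sqrt(d) = 0.0002024846
Hall-Petch contribution = k / sqrt(d) = 0.89 / 0.0002024846 = 4395.4 MPa
sigma = sigma_0 + k/sqrt(d) = 58 + 4395.4 = 4453.4 MPa

4453.4


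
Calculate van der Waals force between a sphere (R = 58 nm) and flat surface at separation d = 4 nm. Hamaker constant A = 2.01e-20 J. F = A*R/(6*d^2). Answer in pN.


Convert to SI: R = 58 nm = 5.8e-08 m, d = 4 nm = 4e-09 m
F = A * R / (6 * d^2)
F = 2.01e-20 * 5.8e-08 / (6 * (4e-09)^2)
F = 1.21437e-11 N = 12.144 pN

12.144


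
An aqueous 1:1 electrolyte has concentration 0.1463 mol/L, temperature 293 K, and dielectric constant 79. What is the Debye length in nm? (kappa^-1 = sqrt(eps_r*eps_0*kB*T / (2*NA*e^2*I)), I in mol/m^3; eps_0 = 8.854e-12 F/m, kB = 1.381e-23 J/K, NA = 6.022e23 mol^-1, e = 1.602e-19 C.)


Ionic strength I = 0.1463 * 1^2 * 1000 = 146.3 mol/m^3
kappa^-1 = sqrt(79 * 8.854e-12 * 1.381e-23 * 293 / (2 * 6.022e23 * (1.602e-19)^2 * 146.3))
kappa^-1 = 0.791 nm

0.791


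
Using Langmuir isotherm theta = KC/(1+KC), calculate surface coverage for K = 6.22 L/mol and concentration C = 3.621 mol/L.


Langmuir isotherm: theta = K*C / (1 + K*C)
K*C = 6.22 * 3.621 = 22.52262
theta = 22.52262 / (1 + 22.52262) = 22.52262 / 23.52262
theta = 0.9575

0.9575


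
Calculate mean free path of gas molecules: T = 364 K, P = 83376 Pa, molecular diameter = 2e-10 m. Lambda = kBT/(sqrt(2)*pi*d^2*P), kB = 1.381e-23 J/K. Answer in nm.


Mean free path: lambda = kB*T / (sqrt(2) * pi * d^2 * P)
lambda = 1.381e-23 * 364 / (sqrt(2) * pi * (2e-10)^2 * 83376)
lambda = 3.39257e-07 m
lambda = 339.26 nm

339.26


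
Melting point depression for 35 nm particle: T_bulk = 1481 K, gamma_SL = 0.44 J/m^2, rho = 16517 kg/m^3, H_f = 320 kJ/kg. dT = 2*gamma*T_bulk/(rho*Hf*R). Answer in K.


Radius R = 35/2 = 17.5 nm = 1.75e-08 m
Convert H_f = 320 kJ/kg = 320000 J/kg
dT = 2 * gamma_SL * T_bulk / (rho * H_f * R)
dT = 2 * 0.44 * 1481 / (16517 * 320000 * 1.75e-08)
dT = 14.1 K

14.1


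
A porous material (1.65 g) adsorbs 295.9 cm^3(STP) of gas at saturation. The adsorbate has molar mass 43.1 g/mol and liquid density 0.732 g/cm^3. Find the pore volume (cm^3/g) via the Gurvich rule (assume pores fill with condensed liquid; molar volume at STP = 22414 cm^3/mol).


Moles adsorbed n = V_ads / 22414 = 295.9 / 22414 = 1.320157e-02 mol
Liquid volume V_liq = n * M / rho_liq = 1.320157e-02 * 43.1 / 0.732 = 0.77731 cm^3
Specific pore volume V_pore = V_liq / m_sample = 0.77731 / 1.65
V_pore = 0.4711 cm^3/g

0.4711


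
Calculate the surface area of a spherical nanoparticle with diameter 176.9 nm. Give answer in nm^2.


Radius r = 176.9/2 = 88.45 nm
Surface area SA = 4 * pi * r^2
SA = 4 * pi * (88.45)^2
SA = 98311.78 nm^2

98311.78


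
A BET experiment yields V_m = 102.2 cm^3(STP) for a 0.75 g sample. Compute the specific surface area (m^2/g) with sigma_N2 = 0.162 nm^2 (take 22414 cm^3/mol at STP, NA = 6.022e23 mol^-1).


Number of moles in monolayer = V_m / 22414 = 102.2 / 22414 = 0.00455965
Number of molecules = moles * NA = 0.00455965 * 6.022e23
SA = molecules * sigma / mass
SA = (102.2 / 22414) * 6.022e23 * 0.162e-18 / 0.75
SA = 593.1 m^2/g

593.1


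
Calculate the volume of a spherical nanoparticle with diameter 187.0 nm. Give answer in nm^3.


Radius r = 187.0/2 = 93.5 nm
Volume V = (4/3) * pi * r^3
V = (4/3) * pi * (93.5)^3
V = 3423918.68 nm^3

3423918.68


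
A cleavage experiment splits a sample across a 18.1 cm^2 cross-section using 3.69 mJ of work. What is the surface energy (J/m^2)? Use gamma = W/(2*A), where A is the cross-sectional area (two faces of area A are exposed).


Convert: A = 18.1 cm^2 = 0.00181 m^2, W = 3.69 mJ = 0.00369 J
Cleaving exposes two faces of area A, so total new surface = 2*A and gamma = W / (2*A)
gamma = 0.00369 / (2 * 0.00181)
gamma = 1.019 J/m^2

1.019


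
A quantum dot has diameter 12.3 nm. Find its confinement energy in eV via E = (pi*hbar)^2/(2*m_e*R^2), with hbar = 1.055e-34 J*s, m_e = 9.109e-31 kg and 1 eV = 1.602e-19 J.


Radius R = 12.3/2 = 6.15 nm = 6.15e-09 m
E = (pi * 1.055e-34)^2 / (2 * 9.109e-31 * (6.15e-09)^2)
E(J) = 1.59424e-21
E = E(J) / 1.602e-19 = 0.01 eV

0.01


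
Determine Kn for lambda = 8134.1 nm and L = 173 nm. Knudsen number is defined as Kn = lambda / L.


Knudsen number Kn = lambda / L
Kn = 8134.1 / 173
Kn = 47.0179

47.0179


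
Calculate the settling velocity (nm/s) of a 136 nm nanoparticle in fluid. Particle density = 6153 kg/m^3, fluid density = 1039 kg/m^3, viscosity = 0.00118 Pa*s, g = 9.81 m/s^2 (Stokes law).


Radius R = 136/2 nm = 6.8e-08 m
Density difference = 6153 - 1039 = 5114 kg/m^3
v = 2 * R^2 * (rho_p - rho_f) * g / (9 * eta)
v = 2 * (6.8e-08)^2 * 5114 * 9.81 / (9 * 0.00118)
v = 4.36871e-08 m/s = 43.6871 nm/s

43.6871


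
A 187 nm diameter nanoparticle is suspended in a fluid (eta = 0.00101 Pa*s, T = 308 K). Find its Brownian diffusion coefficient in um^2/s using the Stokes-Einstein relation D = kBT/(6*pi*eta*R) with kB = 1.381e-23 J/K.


Radius R = 187/2 = 93.5 nm = 9.35e-08 m
D = kB*T / (6*pi*eta*R)
D = 1.381e-23 * 308 / (6 * pi * 0.00101 * 9.35e-08)
D = 2.38952e-12 m^2/s = 2.39 um^2/s

2.39


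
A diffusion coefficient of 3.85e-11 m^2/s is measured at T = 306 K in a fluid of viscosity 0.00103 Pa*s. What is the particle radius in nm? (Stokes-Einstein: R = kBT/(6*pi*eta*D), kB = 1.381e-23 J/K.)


Stokes-Einstein: R = kB*T / (6*pi*eta*D)
R = 1.381e-23 * 306 / (6 * pi * 0.00103 * 3.85e-11)
R = 5.65348e-09 m = 5.65 nm

5.65


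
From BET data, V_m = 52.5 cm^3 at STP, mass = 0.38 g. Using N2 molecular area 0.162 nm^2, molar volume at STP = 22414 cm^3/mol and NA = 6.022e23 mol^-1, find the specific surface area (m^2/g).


Number of moles in monolayer = V_m / 22414 = 52.5 / 22414 = 0.00234229
Number of molecules = moles * NA = 0.00234229 * 6.022e23
SA = molecules * sigma / mass
SA = (52.5 / 22414) * 6.022e23 * 0.162e-18 / 0.38
SA = 601.3 m^2/g

601.3


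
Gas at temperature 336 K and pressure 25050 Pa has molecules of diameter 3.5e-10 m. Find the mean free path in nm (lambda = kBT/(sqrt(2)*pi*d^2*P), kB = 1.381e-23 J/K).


Mean free path: lambda = kB*T / (sqrt(2) * pi * d^2 * P)
lambda = 1.381e-23 * 336 / (sqrt(2) * pi * (3.5e-10)^2 * 25050)
lambda = 3.40349e-07 m
lambda = 340.35 nm

340.35


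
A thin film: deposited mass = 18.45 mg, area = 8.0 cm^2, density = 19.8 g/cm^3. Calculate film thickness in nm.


Convert: m = 18.45 mg = 1.8450e-05 kg, A = 8.0 cm^2 = 8.0000e-04 m^2, rho = 19.8 g/cm^3 = 19800 kg/m^3
t = m / (A * rho)
t = 1.8450e-05 / (8.0000e-04 * 19800)
t = 1.1648e-06 m = 1164.8 nm

1164.8


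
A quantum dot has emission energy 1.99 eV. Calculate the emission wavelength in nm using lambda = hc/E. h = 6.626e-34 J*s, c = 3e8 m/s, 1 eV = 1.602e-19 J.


Convert energy: E = 1.99 eV = 1.99 * 1.602e-19 = 3.18798e-19 J
lambda = h*c / E = 6.626e-34 * 3e8 / 3.18798e-19
lambda = 6.2353e-07 m = 623.5 nm

623.5


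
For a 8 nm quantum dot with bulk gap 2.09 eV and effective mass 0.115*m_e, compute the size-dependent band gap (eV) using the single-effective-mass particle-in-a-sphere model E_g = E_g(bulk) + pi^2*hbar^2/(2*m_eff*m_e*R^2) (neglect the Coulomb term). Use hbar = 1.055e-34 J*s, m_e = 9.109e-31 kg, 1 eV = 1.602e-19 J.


Radius R = 8/2 nm = 4e-09 m
Confinement energy dE = pi^2 * hbar^2 / (2 * m_eff * m_e * R^2)
dE = pi^2 * (1.055e-34)^2 / (2 * 0.115 * 9.109e-31 * (4e-09)^2) J, divided by 1.602e-19 J/eV
dE = 0.2046 eV
Total band gap = E_g(bulk) + dE = 2.09 + 0.2046 = 2.2946 eV

2.2946


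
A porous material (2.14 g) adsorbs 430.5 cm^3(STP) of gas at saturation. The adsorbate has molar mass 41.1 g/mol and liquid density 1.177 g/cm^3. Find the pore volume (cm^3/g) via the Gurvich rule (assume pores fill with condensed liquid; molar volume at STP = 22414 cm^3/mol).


Moles adsorbed n = V_ads / 22414 = 430.5 / 22414 = 1.920675e-02 mol
Liquid volume V_liq = n * M / rho_liq = 1.920675e-02 * 41.1 / 1.177 = 0.67069 cm^3
Specific pore volume V_pore = V_liq / m_sample = 0.67069 / 2.14
V_pore = 0.3134 cm^3/g

0.3134


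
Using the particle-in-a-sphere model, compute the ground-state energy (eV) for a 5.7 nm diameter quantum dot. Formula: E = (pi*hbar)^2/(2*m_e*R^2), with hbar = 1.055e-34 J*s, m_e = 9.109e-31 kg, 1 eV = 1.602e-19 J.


Radius R = 5.7/2 = 2.85 nm = 2.85e-09 m
E = (pi * 1.055e-34)^2 / (2 * 9.109e-31 * (2.85e-09)^2)
E(J) = 7.42359e-21
E = E(J) / 1.602e-19 = 0.0463 eV

0.0463


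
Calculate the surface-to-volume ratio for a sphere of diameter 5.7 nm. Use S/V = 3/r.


Radius r = 5.7/2 = 2.85 nm
S/V = 3 / r = 3 / 2.85
S/V = 1.0526 nm^-1

1.0526


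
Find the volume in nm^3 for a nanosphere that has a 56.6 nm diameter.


Radius r = 56.6/2 = 28.3 nm
Volume V = (4/3) * pi * r^3
V = (4/3) * pi * (28.3)^3
V = 94939.71 nm^3

94939.71


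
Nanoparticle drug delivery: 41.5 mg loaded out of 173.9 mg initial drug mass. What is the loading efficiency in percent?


Drug loading efficiency = (drug loaded / drug initial) * 100
DLE = 41.5 / 173.9 * 100
DLE = 0.2386 * 100
DLE = 23.86%

23.86


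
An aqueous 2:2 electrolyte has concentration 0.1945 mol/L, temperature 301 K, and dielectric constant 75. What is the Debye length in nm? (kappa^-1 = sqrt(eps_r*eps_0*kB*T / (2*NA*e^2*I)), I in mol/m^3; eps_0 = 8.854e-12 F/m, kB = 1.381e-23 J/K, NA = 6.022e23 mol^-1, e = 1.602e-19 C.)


Ionic strength I = 0.1945 * 2^2 * 1000 = 778 mol/m^3
kappa^-1 = sqrt(75 * 8.854e-12 * 1.381e-23 * 301 / (2 * 6.022e23 * (1.602e-19)^2 * 778))
kappa^-1 = 0.339 nm

0.339


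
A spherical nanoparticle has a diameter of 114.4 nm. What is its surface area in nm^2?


Radius r = 114.4/2 = 57.2 nm
Surface area SA = 4 * pi * r^2
SA = 4 * pi * (57.2)^2
SA = 41115.15 nm^2

41115.15


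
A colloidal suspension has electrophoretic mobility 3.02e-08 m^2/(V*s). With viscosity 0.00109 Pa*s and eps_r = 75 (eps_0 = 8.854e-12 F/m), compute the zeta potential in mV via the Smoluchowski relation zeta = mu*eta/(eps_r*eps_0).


Smoluchowski equation: zeta = mu * eta / (eps_r * eps_0)
zeta = 3.02e-08 * 0.00109 / (75 * 8.854e-12)
zeta = 0.049572 V = 49.57 mV

49.57


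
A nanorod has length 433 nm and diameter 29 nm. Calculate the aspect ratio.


Aspect ratio AR = length / diameter
AR = 433 / 29
AR = 14.93

14.93


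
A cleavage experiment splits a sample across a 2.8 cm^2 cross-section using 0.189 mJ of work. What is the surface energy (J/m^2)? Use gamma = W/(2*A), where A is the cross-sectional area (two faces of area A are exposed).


Convert: A = 2.8 cm^2 = 0.00028 m^2, W = 0.189 mJ = 0.000189 J
Cleaving exposes two faces of area A, so total new surface = 2*A and gamma = W / (2*A)
gamma = 0.000189 / (2 * 0.00028)
gamma = 0.338 J/m^2

0.338


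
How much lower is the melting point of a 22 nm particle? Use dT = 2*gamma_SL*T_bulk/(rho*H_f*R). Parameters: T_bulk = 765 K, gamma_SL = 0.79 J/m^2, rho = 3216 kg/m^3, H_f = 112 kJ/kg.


Radius R = 22/2 = 11 nm = 1.1e-08 m
Convert H_f = 112 kJ/kg = 112000 J/kg
dT = 2 * gamma_SL * T_bulk / (rho * H_f * R)
dT = 2 * 0.79 * 765 / (3216 * 112000 * 1.1e-08)
dT = 305.1 K

305.1


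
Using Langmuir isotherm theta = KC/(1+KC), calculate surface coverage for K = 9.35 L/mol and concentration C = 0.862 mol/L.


Langmuir isotherm: theta = K*C / (1 + K*C)
K*C = 9.35 * 0.862 = 8.0597
theta = 8.0597 / (1 + 8.0597) = 8.0597 / 9.0597
theta = 0.8896

0.8896


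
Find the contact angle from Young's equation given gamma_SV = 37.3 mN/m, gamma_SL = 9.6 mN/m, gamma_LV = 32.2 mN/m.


cos(theta) = (gamma_SV - gamma_SL) / gamma_LV
cos(theta) = (37.3 - 9.6) / 32.2
cos(theta) = 0.860248
theta = arccos(0.860248) = 30.66 degrees

30.66


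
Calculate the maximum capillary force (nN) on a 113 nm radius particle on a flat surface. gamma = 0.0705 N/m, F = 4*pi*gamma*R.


Convert radius: R = 113 nm = 1.13e-07 m
F = 4 * pi * gamma * R
F = 4 * pi * 0.0705 * 1.13e-07
F = 1.0011e-07 N = 100.11 nN

100.11


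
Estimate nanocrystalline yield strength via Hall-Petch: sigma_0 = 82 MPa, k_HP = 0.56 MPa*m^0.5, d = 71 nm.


d = 71 nm = 7.1e-08 m
sqrt(d) = 0.0002664583
Hall-Petch contribution = k / sqrt(d) = 0.56 / 0.0002664583 = 2101.6 MPa
sigma = sigma_0 + k/sqrt(d) = 82 + 2101.6 = 2183.6 MPa

2183.6


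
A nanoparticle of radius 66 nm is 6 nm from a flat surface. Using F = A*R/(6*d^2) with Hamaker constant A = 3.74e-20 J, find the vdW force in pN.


Convert to SI: R = 66 nm = 6.6e-08 m, d = 6 nm = 6e-09 m
F = A * R / (6 * d^2)
F = 3.74e-20 * 6.6e-08 / (6 * (6e-09)^2)
F = 1.14278e-11 N = 11.428 pN

11.428


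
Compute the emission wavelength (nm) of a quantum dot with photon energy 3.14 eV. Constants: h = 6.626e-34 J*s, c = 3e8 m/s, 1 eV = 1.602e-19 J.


Convert energy: E = 3.14 eV = 3.14 * 1.602e-19 = 5.03028e-19 J
lambda = h*c / E = 6.626e-34 * 3e8 / 5.03028e-19
lambda = 3.95167e-07 m = 395.2 nm

395.2


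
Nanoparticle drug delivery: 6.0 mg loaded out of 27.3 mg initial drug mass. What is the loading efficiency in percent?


Drug loading efficiency = (drug loaded / drug initial) * 100
DLE = 6.0 / 27.3 * 100
DLE = 0.2198 * 100
DLE = 21.98%

21.98


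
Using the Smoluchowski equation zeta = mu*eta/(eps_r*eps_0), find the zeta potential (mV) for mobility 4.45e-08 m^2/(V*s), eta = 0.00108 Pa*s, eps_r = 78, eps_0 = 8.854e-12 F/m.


Smoluchowski equation: zeta = mu * eta / (eps_r * eps_0)
zeta = 4.45e-08 * 0.00108 / (78 * 8.854e-12)
zeta = 0.06959 V = 69.59 mV

69.59


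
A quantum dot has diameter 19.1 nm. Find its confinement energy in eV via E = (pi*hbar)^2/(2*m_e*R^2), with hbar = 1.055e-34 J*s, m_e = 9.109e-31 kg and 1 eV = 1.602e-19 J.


Radius R = 19.1/2 = 9.55 nm = 9.55e-09 m
E = (pi * 1.055e-34)^2 / (2 * 9.109e-31 * (9.55e-09)^2)
E(J) = 6.61146e-22
E = E(J) / 1.602e-19 = 0.0041 eV

0.0041


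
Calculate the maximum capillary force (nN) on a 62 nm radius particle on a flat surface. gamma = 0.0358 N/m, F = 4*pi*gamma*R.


Convert radius: R = 62 nm = 6.2e-08 m
F = 4 * pi * gamma * R
F = 4 * pi * 0.0358 * 6.2e-08
F = 2.78923e-08 N = 27.8923 nN

27.8923


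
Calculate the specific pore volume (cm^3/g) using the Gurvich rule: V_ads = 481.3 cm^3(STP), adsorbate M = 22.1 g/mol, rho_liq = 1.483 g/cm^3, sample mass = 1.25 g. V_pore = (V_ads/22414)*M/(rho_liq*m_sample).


Moles adsorbed n = V_ads / 22414 = 481.3 / 22414 = 2.147319e-02 mol
Liquid volume V_liq = n * M / rho_liq = 2.147319e-02 * 22.1 / 1.483 = 0.32000 cm^3
Specific pore volume V_pore = V_liq / m_sample = 0.32000 / 1.25
V_pore = 0.256 cm^3/g

0.256


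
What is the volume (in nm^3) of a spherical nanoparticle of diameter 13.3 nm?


Radius r = 13.3/2 = 6.65 nm
Volume V = (4/3) * pi * r^3
V = (4/3) * pi * (6.65)^3
V = 1231.84 nm^3

1231.84


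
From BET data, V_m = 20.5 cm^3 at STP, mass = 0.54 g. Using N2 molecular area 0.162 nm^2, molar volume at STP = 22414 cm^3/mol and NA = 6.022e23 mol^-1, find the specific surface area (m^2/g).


Number of moles in monolayer = V_m / 22414 = 20.5 / 22414 = 0.00091461
Number of molecules = moles * NA = 0.00091461 * 6.022e23
SA = molecules * sigma / mass
SA = (20.5 / 22414) * 6.022e23 * 0.162e-18 / 0.54
SA = 165.2 m^2/g

165.2


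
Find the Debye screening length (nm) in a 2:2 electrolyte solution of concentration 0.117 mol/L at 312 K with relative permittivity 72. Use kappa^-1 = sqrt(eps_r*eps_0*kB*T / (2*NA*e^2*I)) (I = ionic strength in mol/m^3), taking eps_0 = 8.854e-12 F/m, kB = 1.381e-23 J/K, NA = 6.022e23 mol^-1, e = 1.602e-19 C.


Ionic strength I = 0.117 * 2^2 * 1000 = 468 mol/m^3
kappa^-1 = sqrt(72 * 8.854e-12 * 1.381e-23 * 312 / (2 * 6.022e23 * (1.602e-19)^2 * 468))
kappa^-1 = 0.436 nm

0.436


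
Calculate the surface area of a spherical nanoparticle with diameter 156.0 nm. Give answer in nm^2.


Radius r = 156.0/2 = 78 nm
Surface area SA = 4 * pi * r^2
SA = 4 * pi * (78)^2
SA = 76453.8 nm^2

76453.8


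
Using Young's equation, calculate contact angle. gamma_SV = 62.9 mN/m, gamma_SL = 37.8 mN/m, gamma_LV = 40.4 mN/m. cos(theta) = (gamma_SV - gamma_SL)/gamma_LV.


cos(theta) = (gamma_SV - gamma_SL) / gamma_LV
cos(theta) = (62.9 - 37.8) / 40.4
cos(theta) = 0.621287
theta = arccos(0.621287) = 51.59 degrees

51.59


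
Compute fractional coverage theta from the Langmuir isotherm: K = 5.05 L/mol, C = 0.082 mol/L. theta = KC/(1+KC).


Langmuir isotherm: theta = K*C / (1 + K*C)
K*C = 5.05 * 0.082 = 0.4141
theta = 0.4141 / (1 + 0.4141) = 0.4141 / 1.4141
theta = 0.2928

0.2928


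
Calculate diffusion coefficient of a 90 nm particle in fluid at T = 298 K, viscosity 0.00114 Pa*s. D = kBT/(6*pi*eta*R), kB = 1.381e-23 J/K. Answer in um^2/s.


Radius R = 90/2 = 45 nm = 4.5e-08 m
D = kB*T / (6*pi*eta*R)
D = 1.381e-23 * 298 / (6 * pi * 0.00114 * 4.5e-08)
D = 4.2559e-12 m^2/s = 4.256 um^2/s

4.256


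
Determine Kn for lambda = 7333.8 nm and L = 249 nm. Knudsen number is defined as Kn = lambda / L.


Knudsen number Kn = lambda / L
Kn = 7333.8 / 249
Kn = 29.453

29.453


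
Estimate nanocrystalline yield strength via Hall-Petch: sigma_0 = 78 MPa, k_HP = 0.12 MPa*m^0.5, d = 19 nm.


d = 19 nm = 1.9e-08 m
sqrt(d) = 0.0001378405
Hall-Petch contribution = k / sqrt(d) = 0.12 / 0.0001378405 = 870.6 MPa
sigma = sigma_0 + k/sqrt(d) = 78 + 870.6 = 948.6 MPa

948.6


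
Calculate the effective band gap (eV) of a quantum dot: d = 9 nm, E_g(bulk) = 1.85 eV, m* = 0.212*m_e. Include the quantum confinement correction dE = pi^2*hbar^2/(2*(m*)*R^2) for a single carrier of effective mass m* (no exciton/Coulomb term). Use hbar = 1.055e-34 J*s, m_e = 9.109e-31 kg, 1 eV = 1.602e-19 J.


Radius R = 9/2 nm = 4.5e-09 m
Confinement energy dE = pi^2 * hbar^2 / (2 * m_eff * m_e * R^2)
dE = pi^2 * (1.055e-34)^2 / (2 * 0.212 * 9.109e-31 * (4.5e-09)^2) J, divided by 1.602e-19 J/eV
dE = 0.0877 eV
Total band gap = E_g(bulk) + dE = 1.85 + 0.0877 = 1.9377 eV

1.9377


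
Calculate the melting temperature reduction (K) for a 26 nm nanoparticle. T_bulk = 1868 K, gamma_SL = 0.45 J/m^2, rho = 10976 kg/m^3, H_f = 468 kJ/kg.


Radius R = 26/2 = 13 nm = 1.3e-08 m
Convert H_f = 468 kJ/kg = 468000 J/kg
dT = 2 * gamma_SL * T_bulk / (rho * H_f * R)
dT = 2 * 0.45 * 1868 / (10976 * 468000 * 1.3e-08)
dT = 25.2 K

25.2


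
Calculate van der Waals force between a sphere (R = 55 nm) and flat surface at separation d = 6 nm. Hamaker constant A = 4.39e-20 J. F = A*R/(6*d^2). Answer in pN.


Convert to SI: R = 55 nm = 5.5e-08 m, d = 6 nm = 6e-09 m
F = A * R / (6 * d^2)
F = 4.39e-20 * 5.5e-08 / (6 * (6e-09)^2)
F = 1.11782e-11 N = 11.178 pN

11.178


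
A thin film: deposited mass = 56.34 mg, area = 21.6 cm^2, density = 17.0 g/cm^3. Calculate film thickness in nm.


Convert: m = 56.34 mg = 5.6340e-05 kg, A = 21.6 cm^2 = 2.1600e-03 m^2, rho = 17.0 g/cm^3 = 17000 kg/m^3
t = m / (A * rho)
t = 5.6340e-05 / (2.1600e-03 * 17000)
t = 1.5343e-06 m = 1534.3 nm

1534.3


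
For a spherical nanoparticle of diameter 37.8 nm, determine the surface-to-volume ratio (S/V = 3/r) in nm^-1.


Radius r = 37.8/2 = 18.9 nm
S/V = 3 / r = 3 / 18.9
S/V = 0.1587 nm^-1

0.1587


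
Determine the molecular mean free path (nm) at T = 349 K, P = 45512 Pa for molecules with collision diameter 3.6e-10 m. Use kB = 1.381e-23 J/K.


Mean free path: lambda = kB*T / (sqrt(2) * pi * d^2 * P)
lambda = 1.381e-23 * 349 / (sqrt(2) * pi * (3.6e-10)^2 * 45512)
lambda = 1.83918e-07 m
lambda = 183.92 nm

183.92


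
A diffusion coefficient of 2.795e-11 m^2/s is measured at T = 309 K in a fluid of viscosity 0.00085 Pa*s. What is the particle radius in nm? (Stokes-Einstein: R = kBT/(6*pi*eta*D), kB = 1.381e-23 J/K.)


Stokes-Einstein: R = kB*T / (6*pi*eta*D)
R = 1.381e-23 * 309 / (6 * pi * 0.00085 * 2.795e-11)
R = 9.52907e-09 m = 9.53 nm

9.53


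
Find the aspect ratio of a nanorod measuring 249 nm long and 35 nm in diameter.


Aspect ratio AR = length / diameter
AR = 249 / 35
AR = 7.11

7.11


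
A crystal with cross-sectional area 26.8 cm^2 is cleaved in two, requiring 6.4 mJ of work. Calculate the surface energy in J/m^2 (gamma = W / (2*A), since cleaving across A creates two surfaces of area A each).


Convert: A = 26.8 cm^2 = 0.00268 m^2, W = 6.4 mJ = 0.0064 J
Cleaving exposes two faces of area A, so total new surface = 2*A and gamma = W / (2*A)
gamma = 0.0064 / (2 * 0.00268)
gamma = 1.194 J/m^2

1.194


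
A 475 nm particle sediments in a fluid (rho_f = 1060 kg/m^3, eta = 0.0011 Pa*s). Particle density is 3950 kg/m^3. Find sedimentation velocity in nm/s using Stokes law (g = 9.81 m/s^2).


Radius R = 475/2 nm = 2.375e-07 m
Density difference = 3950 - 1060 = 2890 kg/m^3
v = 2 * R^2 * (rho_p - rho_f) * g / (9 * eta)
v = 2 * (2.375e-07)^2 * 2890 * 9.81 / (9 * 0.0011)
v = 3.23064e-07 m/s = 323.0642 nm/s

323.0642


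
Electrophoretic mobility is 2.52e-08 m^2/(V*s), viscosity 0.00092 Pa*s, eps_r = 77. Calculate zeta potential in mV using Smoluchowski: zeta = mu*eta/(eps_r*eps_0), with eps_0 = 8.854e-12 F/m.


Smoluchowski equation: zeta = mu * eta / (eps_r * eps_0)
zeta = 2.52e-08 * 0.00092 / (77 * 8.854e-12)
zeta = 0.034006 V = 34.01 mV

34.01


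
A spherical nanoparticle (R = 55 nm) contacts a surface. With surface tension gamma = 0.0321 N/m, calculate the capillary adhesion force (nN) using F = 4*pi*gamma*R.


Convert radius: R = 55 nm = 5.5e-08 m
F = 4 * pi * gamma * R
F = 4 * pi * 0.0321 * 5.5e-08
F = 2.21859e-08 N = 22.1859 nN

22.1859


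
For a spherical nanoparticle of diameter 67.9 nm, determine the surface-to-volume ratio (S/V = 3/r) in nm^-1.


Radius r = 67.9/2 = 33.95 nm
S/V = 3 / r = 3 / 33.95
S/V = 0.0884 nm^-1

0.0884


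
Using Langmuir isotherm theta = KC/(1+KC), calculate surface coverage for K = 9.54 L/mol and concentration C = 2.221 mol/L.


Langmuir isotherm: theta = K*C / (1 + K*C)
K*C = 9.54 * 2.221 = 21.18834
theta = 21.18834 / (1 + 21.18834) = 21.18834 / 22.18834
theta = 0.9549

0.9549


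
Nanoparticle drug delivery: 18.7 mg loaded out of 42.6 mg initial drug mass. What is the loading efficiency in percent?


Drug loading efficiency = (drug loaded / drug initial) * 100
DLE = 18.7 / 42.6 * 100
DLE = 0.439 * 100
DLE = 43.9%

43.9


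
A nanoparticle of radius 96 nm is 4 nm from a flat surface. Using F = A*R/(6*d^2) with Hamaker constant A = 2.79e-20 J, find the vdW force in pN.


Convert to SI: R = 96 nm = 9.6e-08 m, d = 4 nm = 4e-09 m
F = A * R / (6 * d^2)
F = 2.79e-20 * 9.6e-08 / (6 * (4e-09)^2)
F = 2.79e-11 N = 27.9 pN

27.9


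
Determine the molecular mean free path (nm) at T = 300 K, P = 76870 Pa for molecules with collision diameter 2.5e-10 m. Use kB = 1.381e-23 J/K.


Mean free path: lambda = kB*T / (sqrt(2) * pi * d^2 * P)
lambda = 1.381e-23 * 300 / (sqrt(2) * pi * (2.5e-10)^2 * 76870)
lambda = 1.94094e-07 m
lambda = 194.09 nm

194.09


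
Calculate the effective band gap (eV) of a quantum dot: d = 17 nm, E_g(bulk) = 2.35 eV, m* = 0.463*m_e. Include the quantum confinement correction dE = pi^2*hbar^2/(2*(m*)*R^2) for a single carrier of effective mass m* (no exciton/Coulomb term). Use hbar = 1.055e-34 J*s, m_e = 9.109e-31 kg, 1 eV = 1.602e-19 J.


Radius R = 17/2 nm = 8.5e-09 m
Confinement energy dE = pi^2 * hbar^2 / (2 * m_eff * m_e * R^2)
dE = pi^2 * (1.055e-34)^2 / (2 * 0.463 * 9.109e-31 * (8.5e-09)^2) J, divided by 1.602e-19 J/eV
dE = 0.0113 eV
Total band gap = E_g(bulk) + dE = 2.35 + 0.0113 = 2.3613 eV

2.3613


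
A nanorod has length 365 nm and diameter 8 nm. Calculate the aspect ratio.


Aspect ratio AR = length / diameter
AR = 365 / 8
AR = 45.62

45.62


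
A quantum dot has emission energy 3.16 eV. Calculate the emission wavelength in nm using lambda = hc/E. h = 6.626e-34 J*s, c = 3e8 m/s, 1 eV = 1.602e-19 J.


Convert energy: E = 3.16 eV = 3.16 * 1.602e-19 = 5.06232e-19 J
lambda = h*c / E = 6.626e-34 * 3e8 / 5.06232e-19
lambda = 3.92666e-07 m = 392.7 nm

392.7


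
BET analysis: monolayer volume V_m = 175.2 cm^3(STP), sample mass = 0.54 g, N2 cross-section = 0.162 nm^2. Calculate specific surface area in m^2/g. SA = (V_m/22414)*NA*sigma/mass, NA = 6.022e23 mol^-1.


Number of moles in monolayer = V_m / 22414 = 175.2 / 22414 = 0.00781654
Number of molecules = moles * NA = 0.00781654 * 6.022e23
SA = molecules * sigma / mass
SA = (175.2 / 22414) * 6.022e23 * 0.162e-18 / 0.54
SA = 1412.1 m^2/g

1412.1


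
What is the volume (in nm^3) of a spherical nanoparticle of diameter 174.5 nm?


Radius r = 174.5/2 = 87.25 nm
Volume V = (4/3) * pi * r^3
V = (4/3) * pi * (87.25)^3
V = 2782178.03 nm^3

2782178.03
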